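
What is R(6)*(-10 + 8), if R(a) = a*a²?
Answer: -432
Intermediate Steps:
R(a) = a³
R(6)*(-10 + 8) = 6³*(-10 + 8) = 216*(-2) = -432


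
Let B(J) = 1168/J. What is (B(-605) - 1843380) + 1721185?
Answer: -73929143/605 ≈ -1.2220e+5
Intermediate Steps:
(B(-605) - 1843380) + 1721185 = (1168/(-605) - 1843380) + 1721185 = (1168*(-1/605) - 1843380) + 1721185 = (-1168/605 - 1843380) + 1721185 = -1115246068/605 + 1721185 = -73929143/605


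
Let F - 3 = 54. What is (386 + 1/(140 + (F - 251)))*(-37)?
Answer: -771191/54 ≈ -14281.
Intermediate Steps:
F = 57 (F = 3 + 54 = 57)
(386 + 1/(140 + (F - 251)))*(-37) = (386 + 1/(140 + (57 - 251)))*(-37) = (386 + 1/(140 - 194))*(-37) = (386 + 1/(-54))*(-37) = (386 - 1/54)*(-37) = (20843/54)*(-37) = -771191/54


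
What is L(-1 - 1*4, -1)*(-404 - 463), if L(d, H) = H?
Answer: 867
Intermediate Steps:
L(-1 - 1*4, -1)*(-404 - 463) = -(-404 - 463) = -1*(-867) = 867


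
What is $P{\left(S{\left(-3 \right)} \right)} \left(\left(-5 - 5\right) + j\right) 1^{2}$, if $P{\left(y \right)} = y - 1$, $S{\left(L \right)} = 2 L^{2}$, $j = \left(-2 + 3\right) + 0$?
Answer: $-153$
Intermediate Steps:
$j = 1$ ($j = 1 + 0 = 1$)
$P{\left(y \right)} = -1 + y$ ($P{\left(y \right)} = y - 1 = -1 + y$)
$P{\left(S{\left(-3 \right)} \right)} \left(\left(-5 - 5\right) + j\right) 1^{2} = \left(-1 + 2 \left(-3\right)^{2}\right) \left(\left(-5 - 5\right) + 1\right) 1^{2} = \left(-1 + 2 \cdot 9\right) \left(-10 + 1\right) 1 = \left(-1 + 18\right) \left(-9\right) 1 = 17 \left(-9\right) 1 = \left(-153\right) 1 = -153$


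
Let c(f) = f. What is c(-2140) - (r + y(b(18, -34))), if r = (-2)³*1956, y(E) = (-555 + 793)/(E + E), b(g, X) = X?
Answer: 27023/2 ≈ 13512.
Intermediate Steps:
y(E) = 119/E (y(E) = 238/((2*E)) = 238*(1/(2*E)) = 119/E)
r = -15648 (r = -8*1956 = -15648)
c(-2140) - (r + y(b(18, -34))) = -2140 - (-15648 + 119/(-34)) = -2140 - (-15648 + 119*(-1/34)) = -2140 - (-15648 - 7/2) = -2140 - 1*(-31303/2) = -2140 + 31303/2 = 27023/2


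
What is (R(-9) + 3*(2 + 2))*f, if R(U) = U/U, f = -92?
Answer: -1196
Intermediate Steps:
R(U) = 1
(R(-9) + 3*(2 + 2))*f = (1 + 3*(2 + 2))*(-92) = (1 + 3*4)*(-92) = (1 + 12)*(-92) = 13*(-92) = -1196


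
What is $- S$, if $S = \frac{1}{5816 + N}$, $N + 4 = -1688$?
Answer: $- \frac{1}{4124} \approx -0.00024248$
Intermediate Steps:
$N = -1692$ ($N = -4 - 1688 = -1692$)
$S = \frac{1}{4124}$ ($S = \frac{1}{5816 - 1692} = \frac{1}{4124} \approx 0.00024248$)
$- S = \left(-1\right) \frac{1}{4124} = - \frac{1}{4124}$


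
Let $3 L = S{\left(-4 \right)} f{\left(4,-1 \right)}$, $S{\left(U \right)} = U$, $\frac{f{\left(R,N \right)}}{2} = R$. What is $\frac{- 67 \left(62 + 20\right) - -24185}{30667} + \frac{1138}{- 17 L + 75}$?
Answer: $\frac{119070517}{23582923} \approx 5.049$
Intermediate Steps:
$f{\left(R,N \right)} = 2 R$
$L = - \frac{32}{3}$ ($L = \frac{\left(-4\right) 2 \cdot 4}{3} = \frac{\left(-4\right) 8}{3} = \frac{1}{3} \left(-32\right) = - \frac{32}{3} \approx -10.667$)
$\frac{- 67 \left(62 + 20\right) - -24185}{30667} + \frac{1138}{- 17 L + 75} = \frac{- 67 \left(62 + 20\right) - -24185}{30667} + \frac{1138}{\left(-17\right) \left(- \frac{32}{3}\right) + 75} = \left(\left(-67\right) 82 + 24185\right) \frac{1}{30667} + \frac{1138}{\frac{544}{3} + 75} = \left(-5494 + 24185\right) \frac{1}{30667} + \frac{1138}{\frac{769}{3}} = 18691 \cdot \frac{1}{30667} + 1138 \cdot \frac{3}{769} = \frac{18691}{30667} + \frac{3414}{769} = \frac{119070517}{23582923}$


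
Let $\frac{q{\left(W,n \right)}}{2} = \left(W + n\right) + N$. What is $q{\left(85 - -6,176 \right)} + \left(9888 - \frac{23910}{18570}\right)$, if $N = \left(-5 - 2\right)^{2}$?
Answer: $\frac{6511083}{619} \approx 10519.0$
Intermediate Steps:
$N = 49$ ($N = \left(-7\right)^{2} = 49$)
$q{\left(W,n \right)} = 98 + 2 W + 2 n$ ($q{\left(W,n \right)} = 2 \left(\left(W + n\right) + 49\right) = 2 \left(49 + W + n\right) = 98 + 2 W + 2 n$)
$q{\left(85 - -6,176 \right)} + \left(9888 - \frac{23910}{18570}\right) = \left(98 + 2 \left(85 - -6\right) + 2 \cdot 176\right) + \left(9888 - \frac{23910}{18570}\right) = \left(98 + 2 \left(85 + 6\right) + 352\right) + \left(9888 - 23910 \cdot \frac{1}{18570}\right) = \left(98 + 2 \cdot 91 + 352\right) + \left(9888 - \frac{797}{619}\right) = \left(98 + 182 + 352\right) + \left(9888 - \frac{797}{619}\right) = 632 + \frac{6119875}{619} = \frac{6511083}{619}$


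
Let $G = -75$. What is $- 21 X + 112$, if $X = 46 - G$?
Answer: $-2429$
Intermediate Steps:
$X = 121$ ($X = 46 - -75 = 46 + 75 = 121$)
$- 21 X + 112 = \left(-21\right) 121 + 112 = -2541 + 112 = -2429$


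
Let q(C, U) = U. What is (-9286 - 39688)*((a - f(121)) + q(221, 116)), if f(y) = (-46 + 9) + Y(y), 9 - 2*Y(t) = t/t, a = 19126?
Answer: -943973850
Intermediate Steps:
Y(t) = 4 (Y(t) = 9/2 - t/(2*t) = 9/2 - ½*1 = 9/2 - ½ = 4)
f(y) = -33 (f(y) = (-46 + 9) + 4 = -37 + 4 = -33)
(-9286 - 39688)*((a - f(121)) + q(221, 116)) = (-9286 - 39688)*((19126 - 1*(-33)) + 116) = -48974*((19126 + 33) + 116) = -48974*(19159 + 116) = -48974*19275 = -943973850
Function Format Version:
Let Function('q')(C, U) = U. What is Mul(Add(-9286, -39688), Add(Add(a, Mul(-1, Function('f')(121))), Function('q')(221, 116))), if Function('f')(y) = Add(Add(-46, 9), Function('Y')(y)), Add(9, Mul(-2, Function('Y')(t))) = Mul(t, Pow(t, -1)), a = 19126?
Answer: -943973850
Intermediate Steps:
Function('Y')(t) = 4 (Function('Y')(t) = Add(Rational(9, 2), Mul(Rational(-1, 2), Mul(t, Pow(t, -1)))) = Add(Rational(9, 2), Mul(Rational(-1, 2), 1)) = Add(Rational(9, 2), Rational(-1, 2)) = 4)
Function('f')(y) = -33 (Function('f')(y) = Add(Add(-46, 9), 4) = Add(-37, 4) = -33)
Mul(Add(-9286, -39688), Add(Add(a, Mul(-1, Function('f')(121))), Function('q')(221, 116))) = Mul(Add(-9286, -39688), Add(Add(19126, Mul(-1, -33)), 116)) = Mul(-48974, Add(Add(19126, 33), 116)) = Mul(-48974, Add(19159, 116)) = Mul(-48974, 19275) = -943973850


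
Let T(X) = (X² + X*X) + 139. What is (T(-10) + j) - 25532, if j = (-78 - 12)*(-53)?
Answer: -20423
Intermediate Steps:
j = 4770 (j = -90*(-53) = 4770)
T(X) = 139 + 2*X² (T(X) = (X² + X²) + 139 = 2*X² + 139 = 139 + 2*X²)
(T(-10) + j) - 25532 = ((139 + 2*(-10)²) + 4770) - 25532 = ((139 + 2*100) + 4770) - 25532 = ((139 + 200) + 4770) - 25532 = (339 + 4770) - 25532 = 5109 - 25532 = -20423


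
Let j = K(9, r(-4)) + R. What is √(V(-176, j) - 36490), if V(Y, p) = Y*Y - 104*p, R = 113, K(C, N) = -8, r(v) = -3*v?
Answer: 3*I*√1826 ≈ 128.2*I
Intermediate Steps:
j = 105 (j = -8 + 113 = 105)
V(Y, p) = Y² - 104*p
√(V(-176, j) - 36490) = √(((-176)² - 104*105) - 36490) = √((30976 - 10920) - 36490) = √(20056 - 36490) = √(-16434) = 3*I*√1826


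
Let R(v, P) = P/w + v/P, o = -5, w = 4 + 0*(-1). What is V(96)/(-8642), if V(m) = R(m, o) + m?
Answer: -1511/172840 ≈ -0.0087422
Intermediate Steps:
w = 4 (w = 4 + 0 = 4)
R(v, P) = P/4 + v/P
V(m) = -5/4 + 4*m/5 (V(m) = ((¼)*(-5) + m/(-5)) + m = (-5/4 + m*(-⅕)) + m = (-5/4 - m/5) + m = -5/4 + 4*m/5)
V(96)/(-8642) = (-5/4 + (⅘)*96)/(-8642) = (-5/4 + 384/5)*(-1/8642) = (1511/20)*(-1/8642) = -1511/172840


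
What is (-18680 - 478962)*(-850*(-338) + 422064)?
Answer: -353009319688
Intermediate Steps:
(-18680 - 478962)*(-850*(-338) + 422064) = -497642*(287300 + 422064) = -497642*709364 = -353009319688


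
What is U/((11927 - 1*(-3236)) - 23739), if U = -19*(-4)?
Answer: -19/2144 ≈ -0.0088619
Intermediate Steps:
U = 76
U/((11927 - 1*(-3236)) - 23739) = 76/((11927 - 1*(-3236)) - 23739) = 76/((11927 + 3236) - 23739) = 76/(15163 - 23739) = 76/(-8576) = -1/8576*76 = -19/2144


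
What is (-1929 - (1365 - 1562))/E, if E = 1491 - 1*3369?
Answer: 866/939 ≈ 0.92226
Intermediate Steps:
E = -1878 (E = 1491 - 3369 = -1878)
(-1929 - (1365 - 1562))/E = (-1929 - (1365 - 1562))/(-1878) = (-1929 - 1*(-197))*(-1/1878) = (-1929 + 197)*(-1/1878) = -1732*(-1/1878) = 866/939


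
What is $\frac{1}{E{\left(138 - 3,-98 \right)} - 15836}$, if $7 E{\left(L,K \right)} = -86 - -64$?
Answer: $- \frac{7}{110874} \approx -6.3135 \cdot 10^{-5}$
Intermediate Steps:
$E{\left(L,K \right)} = - \frac{22}{7}$ ($E{\left(L,K \right)} = \frac{-86 - -64}{7} = \frac{-86 + 64}{7} = \frac{1}{7} \left(-22\right) = - \frac{22}{7}$)
$\frac{1}{E{\left(138 - 3,-98 \right)} - 15836} = \frac{1}{- \frac{22}{7} - 15836} = \frac{1}{- \frac{110874}{7}} = - \frac{7}{110874}$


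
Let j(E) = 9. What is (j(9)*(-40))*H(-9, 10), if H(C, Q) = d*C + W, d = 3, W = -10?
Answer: 13320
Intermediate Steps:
H(C, Q) = -10 + 3*C (H(C, Q) = 3*C - 10 = -10 + 3*C)
(j(9)*(-40))*H(-9, 10) = (9*(-40))*(-10 + 3*(-9)) = -360*(-10 - 27) = -360*(-37) = 13320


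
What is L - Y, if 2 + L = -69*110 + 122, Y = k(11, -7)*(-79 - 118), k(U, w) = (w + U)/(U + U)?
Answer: -81776/11 ≈ -7434.2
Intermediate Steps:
k(U, w) = (U + w)/(2*U) (k(U, w) = (U + w)/((2*U)) = (U + w)*(1/(2*U)) = (U + w)/(2*U))
Y = -394/11 (Y = ((½)*(11 - 7)/11)*(-79 - 118) = ((½)*(1/11)*4)*(-197) = (2/11)*(-197) = -394/11 ≈ -35.818)
L = -7470 (L = -2 + (-69*110 + 122) = -2 + (-7590 + 122) = -2 - 7468 = -7470)
L - Y = -7470 - 1*(-394/11) = -7470 + 394/11 = -81776/11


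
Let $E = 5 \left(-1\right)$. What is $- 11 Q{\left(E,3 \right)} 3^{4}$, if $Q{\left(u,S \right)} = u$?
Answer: $4455$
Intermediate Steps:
$E = -5$
$- 11 Q{\left(E,3 \right)} 3^{4} = \left(-11\right) \left(-5\right) 3^{4} = 55 \cdot 81 = 4455$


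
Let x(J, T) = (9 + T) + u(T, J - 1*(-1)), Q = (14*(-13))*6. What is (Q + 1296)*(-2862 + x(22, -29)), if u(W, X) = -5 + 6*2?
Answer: -586500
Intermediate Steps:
Q = -1092 (Q = -182*6 = -1092)
u(W, X) = 7 (u(W, X) = -5 + 12 = 7)
x(J, T) = 16 + T (x(J, T) = (9 + T) + 7 = 16 + T)
(Q + 1296)*(-2862 + x(22, -29)) = (-1092 + 1296)*(-2862 + (16 - 29)) = 204*(-2862 - 13) = 204*(-2875) = -586500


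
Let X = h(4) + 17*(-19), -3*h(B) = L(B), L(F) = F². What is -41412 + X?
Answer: -125221/3 ≈ -41740.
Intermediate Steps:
h(B) = -B²/3
X = -985/3 (X = -⅓*4² + 17*(-19) = -⅓*16 - 323 = -16/3 - 323 = -985/3 ≈ -328.33)
-41412 + X = -41412 - 985/3 = -125221/3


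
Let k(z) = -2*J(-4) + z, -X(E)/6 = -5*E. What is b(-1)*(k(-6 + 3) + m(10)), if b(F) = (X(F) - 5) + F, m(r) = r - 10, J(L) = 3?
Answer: 324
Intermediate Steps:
X(E) = 30*E (X(E) = -(-30)*E = 30*E)
m(r) = -10 + r
b(F) = -5 + 31*F (b(F) = (30*F - 5) + F = (-5 + 30*F) + F = -5 + 31*F)
k(z) = -6 + z (k(z) = -2*3 + z = -6 + z)
b(-1)*(k(-6 + 3) + m(10)) = (-5 + 31*(-1))*((-6 + (-6 + 3)) + (-10 + 10)) = (-5 - 31)*((-6 - 3) + 0) = -36*(-9 + 0) = -36*(-9) = 324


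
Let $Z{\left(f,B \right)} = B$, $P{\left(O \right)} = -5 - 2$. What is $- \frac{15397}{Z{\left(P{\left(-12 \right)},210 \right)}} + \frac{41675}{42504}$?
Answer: $- \frac{5124463}{70840} \approx -72.339$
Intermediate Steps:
$P{\left(O \right)} = -7$ ($P{\left(O \right)} = -5 - 2 = -7$)
$- \frac{15397}{Z{\left(P{\left(-12 \right)},210 \right)}} + \frac{41675}{42504} = - \frac{15397}{210} + \frac{41675}{42504} = - \frac{5124463}{70840}$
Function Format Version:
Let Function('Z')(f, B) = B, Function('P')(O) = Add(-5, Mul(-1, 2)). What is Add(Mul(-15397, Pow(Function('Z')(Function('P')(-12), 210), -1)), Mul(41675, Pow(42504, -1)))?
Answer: Rational(-5124463, 70840) ≈ -72.339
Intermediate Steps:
Function('P')(O) = -7 (Function('P')(O) = Add(-5, -2) = -7)
Add(Mul(-15397, Pow(Function('Z')(Function('P')(-12), 210), -1)), Mul(41675, Pow(42504, -1))) = Add(Mul(-15397, Pow(210, -1)), Mul(41675, Pow(42504, -1))) = Add(Mul(-15397, Rational(1, 210)), Mul(41675, Rational(1, 42504))) = Add(Rational(-15397, 210), Rational(41675, 42504)) = Rational(-5124463, 70840)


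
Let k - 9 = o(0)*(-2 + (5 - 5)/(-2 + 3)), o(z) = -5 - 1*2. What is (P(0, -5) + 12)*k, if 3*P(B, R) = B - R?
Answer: 943/3 ≈ 314.33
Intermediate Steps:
o(z) = -7 (o(z) = -5 - 2 = -7)
P(B, R) = -R/3 + B/3 (P(B, R) = (B - R)/3 = -R/3 + B/3)
k = 23 (k = 9 - 7*(-2 + (5 - 5)/(-2 + 3)) = 9 - 7*(-2 + 0/1) = 9 - 7*(-2 + 0*1) = 9 - 7*(-2 + 0) = 9 - 7*(-2) = 9 + 14 = 23)
(P(0, -5) + 12)*k = ((-⅓*(-5) + (⅓)*0) + 12)*23 = ((5/3 + 0) + 12)*23 = (5/3 + 12)*23 = (41/3)*23 = 943/3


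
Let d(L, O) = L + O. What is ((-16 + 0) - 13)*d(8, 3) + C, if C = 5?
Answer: -314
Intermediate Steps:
((-16 + 0) - 13)*d(8, 3) + C = ((-16 + 0) - 13)*(8 + 3) + 5 = (-16 - 13)*11 + 5 = -29*11 + 5 = -319 + 5 = -314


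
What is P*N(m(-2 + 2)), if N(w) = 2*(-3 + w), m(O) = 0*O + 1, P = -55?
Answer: 220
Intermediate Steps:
m(O) = 1 (m(O) = 0 + 1 = 1)
N(w) = -6 + 2*w
P*N(m(-2 + 2)) = -55*(-6 + 2*1) = -55*(-6 + 2) = -55*(-4) = 220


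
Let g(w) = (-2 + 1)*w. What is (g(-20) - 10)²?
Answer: 100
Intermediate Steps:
g(w) = -w
(g(-20) - 10)² = (-1*(-20) - 10)² = (20 - 10)² = 10² = 100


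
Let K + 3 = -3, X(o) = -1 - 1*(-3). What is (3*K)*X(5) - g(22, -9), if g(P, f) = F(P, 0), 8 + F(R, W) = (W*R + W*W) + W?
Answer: -28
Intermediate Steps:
X(o) = 2 (X(o) = -1 + 3 = 2)
F(R, W) = -8 + W + W**2 + R*W (F(R, W) = -8 + ((W*R + W*W) + W) = -8 + ((R*W + W**2) + W) = -8 + ((W**2 + R*W) + W) = -8 + (W + W**2 + R*W) = -8 + W + W**2 + R*W)
g(P, f) = -8 (g(P, f) = -8 + 0 + 0**2 + P*0 = -8 + 0 + 0 + 0 = -8)
K = -6 (K = -3 - 3 = -6)
(3*K)*X(5) - g(22, -9) = (3*(-6))*2 - 1*(-8) = -18*2 + 8 = -36 + 8 = -28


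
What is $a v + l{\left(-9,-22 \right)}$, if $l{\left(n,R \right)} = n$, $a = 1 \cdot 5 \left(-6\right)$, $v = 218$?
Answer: $-6549$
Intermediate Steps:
$a = -30$ ($a = 5 \left(-6\right) = -30$)
$a v + l{\left(-9,-22 \right)} = \left(-30\right) 218 - 9 = -6540 - 9 = -6549$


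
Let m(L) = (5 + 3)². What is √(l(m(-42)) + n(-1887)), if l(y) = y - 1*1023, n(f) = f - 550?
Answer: 2*I*√849 ≈ 58.275*I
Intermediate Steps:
n(f) = -550 + f
m(L) = 64 (m(L) = 8² = 64)
l(y) = -1023 + y (l(y) = y - 1023 = -1023 + y)
√(l(m(-42)) + n(-1887)) = √((-1023 + 64) + (-550 - 1887)) = √(-959 - 2437) = √(-3396) = 2*I*√849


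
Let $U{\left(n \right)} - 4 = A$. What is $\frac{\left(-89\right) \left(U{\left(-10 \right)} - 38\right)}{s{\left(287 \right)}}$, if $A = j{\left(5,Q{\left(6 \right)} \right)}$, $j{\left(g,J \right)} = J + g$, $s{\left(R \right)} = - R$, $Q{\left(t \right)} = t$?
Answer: $- \frac{2047}{287} \approx -7.1324$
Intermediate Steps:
$A = 11$ ($A = 6 + 5 = 11$)
$U{\left(n \right)} = 15$ ($U{\left(n \right)} = 4 + 11 = 15$)
$\frac{\left(-89\right) \left(U{\left(-10 \right)} - 38\right)}{s{\left(287 \right)}} = \frac{\left(-89\right) \left(15 - 38\right)}{\left(-1\right) 287} = \frac{\left(-89\right) \left(-23\right)}{-287} = 2047 \left(- \frac{1}{287}\right) = - \frac{2047}{287}$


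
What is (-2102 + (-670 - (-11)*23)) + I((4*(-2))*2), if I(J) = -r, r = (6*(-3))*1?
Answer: -2501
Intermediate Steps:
r = -18 (r = -18*1 = -18)
I(J) = 18 (I(J) = -1*(-18) = 18)
(-2102 + (-670 - (-11)*23)) + I((4*(-2))*2) = (-2102 + (-670 - (-11)*23)) + 18 = (-2102 + (-670 - 1*(-253))) + 18 = (-2102 + (-670 + 253)) + 18 = (-2102 - 417) + 18 = -2519 + 18 = -2501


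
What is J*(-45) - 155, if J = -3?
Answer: -20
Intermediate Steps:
J*(-45) - 155 = -3*(-45) - 155 = 135 - 155 = -20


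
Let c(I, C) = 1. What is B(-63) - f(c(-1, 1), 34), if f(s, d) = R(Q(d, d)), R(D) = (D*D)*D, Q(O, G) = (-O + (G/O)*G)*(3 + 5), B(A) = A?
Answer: -63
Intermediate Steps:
Q(O, G) = -8*O + 8*G²/O (Q(O, G) = (-O + G²/O)*8 = -8*O + 8*G²/O)
R(D) = D³ (R(D) = D²*D = D³)
f(s, d) = 0 (f(s, d) = (-8*d + 8*d²/d)³ = (-8*d + 8*d)³ = 0³ = 0)
B(-63) - f(c(-1, 1), 34) = -63 - 1*0 = -63 + 0 = -63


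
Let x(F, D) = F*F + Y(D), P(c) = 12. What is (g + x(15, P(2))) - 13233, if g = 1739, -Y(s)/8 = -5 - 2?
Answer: -11213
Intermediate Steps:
Y(s) = 56 (Y(s) = -8*(-5 - 2) = -8*(-7) = 56)
x(F, D) = 56 + F**2 (x(F, D) = F*F + 56 = F**2 + 56 = 56 + F**2)
(g + x(15, P(2))) - 13233 = (1739 + (56 + 15**2)) - 13233 = (1739 + (56 + 225)) - 13233 = (1739 + 281) - 13233 = 2020 - 13233 = -11213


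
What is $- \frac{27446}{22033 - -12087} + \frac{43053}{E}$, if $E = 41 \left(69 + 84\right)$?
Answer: $\frac{216133267}{35672460} \approx 6.0588$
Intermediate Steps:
$E = 6273$ ($E = 41 \cdot 153 = 6273$)
$- \frac{27446}{22033 - -12087} + \frac{43053}{E} = - \frac{27446}{22033 - -12087} + \frac{43053}{6273} = - \frac{27446}{22033 + 12087} + 43053 \cdot \frac{1}{6273} = - \frac{27446}{34120} + \frac{14351}{2091} = \left(-27446\right) \frac{1}{34120} + \frac{14351}{2091} = - \frac{13723}{17060} + \frac{14351}{2091} = \frac{216133267}{35672460}$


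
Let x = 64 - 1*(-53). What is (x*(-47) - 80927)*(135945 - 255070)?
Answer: 10295497250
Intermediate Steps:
x = 117 (x = 64 + 53 = 117)
(x*(-47) - 80927)*(135945 - 255070) = (117*(-47) - 80927)*(135945 - 255070) = (-5499 - 80927)*(-119125) = -86426*(-119125) = 10295497250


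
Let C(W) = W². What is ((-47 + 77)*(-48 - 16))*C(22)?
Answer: -929280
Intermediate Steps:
((-47 + 77)*(-48 - 16))*C(22) = ((-47 + 77)*(-48 - 16))*22² = (30*(-64))*484 = -1920*484 = -929280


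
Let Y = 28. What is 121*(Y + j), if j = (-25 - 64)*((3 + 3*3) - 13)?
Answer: 14157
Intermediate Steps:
j = 89 (j = -89*((3 + 9) - 13) = -89*(12 - 13) = -89*(-1) = 89)
121*(Y + j) = 121*(28 + 89) = 121*117 = 14157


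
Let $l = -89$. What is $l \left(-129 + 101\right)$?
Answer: $2492$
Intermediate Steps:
$l \left(-129 + 101\right) = - 89 \left(-129 + 101\right) = \left(-89\right) \left(-28\right) = 2492$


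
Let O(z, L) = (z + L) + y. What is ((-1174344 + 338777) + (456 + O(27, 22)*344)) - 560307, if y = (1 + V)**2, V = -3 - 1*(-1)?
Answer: -1378218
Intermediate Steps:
V = -2 (V = -3 + 1 = -2)
y = 1 (y = (1 - 2)**2 = (-1)**2 = 1)
O(z, L) = 1 + L + z (O(z, L) = (z + L) + 1 = (L + z) + 1 = 1 + L + z)
((-1174344 + 338777) + (456 + O(27, 22)*344)) - 560307 = ((-1174344 + 338777) + (456 + (1 + 22 + 27)*344)) - 560307 = (-835567 + (456 + 50*344)) - 560307 = (-835567 + (456 + 17200)) - 560307 = (-835567 + 17656) - 560307 = -817911 - 560307 = -1378218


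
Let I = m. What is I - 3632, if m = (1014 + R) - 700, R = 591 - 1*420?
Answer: -3147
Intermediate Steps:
R = 171 (R = 591 - 420 = 171)
m = 485 (m = (1014 + 171) - 700 = 1185 - 700 = 485)
I = 485
I - 3632 = 485 - 3632 = -3147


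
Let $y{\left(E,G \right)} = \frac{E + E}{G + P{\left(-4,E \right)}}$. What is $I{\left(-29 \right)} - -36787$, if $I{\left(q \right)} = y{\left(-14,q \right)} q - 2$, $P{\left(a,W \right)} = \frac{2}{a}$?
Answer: $\frac{2168691}{59} \approx 36758.0$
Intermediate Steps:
$y{\left(E,G \right)} = \frac{2 E}{- \frac{1}{2} + G}$ ($y{\left(E,G \right)} = \frac{E + E}{G + \frac{2}{-4}} = \frac{2 E}{G + 2 \left(- \frac{1}{4}\right)} = \frac{2 E}{G - \frac{1}{2}} = \frac{2 E}{- \frac{1}{2} + G}$)
$I{\left(q \right)} = -2 - \frac{56 q}{-1 + 2 q}$ ($I{\left(q \right)} = 4 \left(-14\right) \frac{1}{-1 + 2 q} q - 2 = - \frac{56}{-1 + 2 q} q - 2 = - \frac{56 q}{-1 + 2 q} - 2 = -2 - \frac{56 q}{-1 + 2 q}$)
$I{\left(-29 \right)} - -36787 = \frac{2 \left(1 - -870\right)}{-1 + 2 \left(-29\right)} - -36787 = \frac{2 \left(1 + 870\right)}{-1 - 58} + 36787 = 2 \frac{1}{-59} \cdot 871 + 36787 = 2 \left(- \frac{1}{59}\right) 871 + 36787 = - \frac{1742}{59} + 36787 = \frac{2168691}{59}$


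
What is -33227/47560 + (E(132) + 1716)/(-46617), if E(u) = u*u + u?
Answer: -20044873/18025240 ≈ -1.1120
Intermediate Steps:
E(u) = u + u² (E(u) = u² + u = u + u²)
-33227/47560 + (E(132) + 1716)/(-46617) = -33227/47560 + (132*(1 + 132) + 1716)/(-46617) = -33227*1/47560 + (132*133 + 1716)*(-1/46617) = -33227/47560 + (17556 + 1716)*(-1/46617) = -33227/47560 + 19272*(-1/46617) = -33227/47560 - 6424/15539 = -20044873/18025240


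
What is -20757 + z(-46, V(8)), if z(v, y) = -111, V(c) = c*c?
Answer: -20868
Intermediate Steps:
V(c) = c²
-20757 + z(-46, V(8)) = -20757 - 111 = -20868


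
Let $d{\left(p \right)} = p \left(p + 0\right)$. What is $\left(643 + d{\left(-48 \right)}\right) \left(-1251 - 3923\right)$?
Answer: $-15247778$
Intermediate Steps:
$d{\left(p \right)} = p^{2}$ ($d{\left(p \right)} = p p = p^{2}$)
$\left(643 + d{\left(-48 \right)}\right) \left(-1251 - 3923\right) = \left(643 + \left(-48\right)^{2}\right) \left(-1251 - 3923\right) = \left(643 + 2304\right) \left(-5174\right) = 2947 \left(-5174\right) = -15247778$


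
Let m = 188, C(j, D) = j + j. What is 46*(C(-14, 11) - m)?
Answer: -9936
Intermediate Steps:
C(j, D) = 2*j
46*(C(-14, 11) - m) = 46*(2*(-14) - 1*188) = 46*(-28 - 188) = 46*(-216) = -9936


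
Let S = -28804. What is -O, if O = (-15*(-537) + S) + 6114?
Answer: 14635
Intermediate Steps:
O = -14635 (O = (-15*(-537) - 28804) + 6114 = (8055 - 28804) + 6114 = -20749 + 6114 = -14635)
-O = -1*(-14635) = 14635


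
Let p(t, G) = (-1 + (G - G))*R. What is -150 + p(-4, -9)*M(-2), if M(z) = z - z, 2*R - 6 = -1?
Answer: -150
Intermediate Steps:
R = 5/2 (R = 3 + (½)*(-1) = 3 - ½ = 5/2 ≈ 2.5000)
M(z) = 0
p(t, G) = -5/2 (p(t, G) = (-1 + (G - G))*(5/2) = (-1 + 0)*(5/2) = -1*5/2 = -5/2)
-150 + p(-4, -9)*M(-2) = -150 - 5/2*0 = -150 + 0 = -150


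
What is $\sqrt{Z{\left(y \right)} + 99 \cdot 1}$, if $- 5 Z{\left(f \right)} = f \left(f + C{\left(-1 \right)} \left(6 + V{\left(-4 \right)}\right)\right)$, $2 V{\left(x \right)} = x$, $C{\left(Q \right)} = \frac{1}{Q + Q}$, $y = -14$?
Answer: $\frac{\sqrt{1355}}{5} \approx 7.3621$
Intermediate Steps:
$C{\left(Q \right)} = \frac{1}{2 Q}$
$V{\left(x \right)} = \frac{x}{2}$
$Z{\left(f \right)} = - \frac{f \left(-2 + f\right)}{5}$ ($Z{\left(f \right)} = - \frac{f \left(f + \frac{1}{2 \left(-1\right)} \left(6 + \frac{1}{2} \left(-4\right)\right)\right)}{5} = - \frac{f \left(f + \frac{1}{2} \left(-1\right) \left(6 - 2\right)\right)}{5} = - \frac{f \left(f - 2\right)}{5} = - \frac{f \left(-2 + f\right)}{5}$)
$\sqrt{Z{\left(y \right)} + 99 \cdot 1} = \sqrt{\frac{1}{5} \left(-14\right) \left(2 - -14\right) + 99 \cdot 1} = \sqrt{\frac{1}{5} \left(-14\right) \left(2 + 14\right) + 99} = \sqrt{\frac{1}{5} \left(-14\right) 16 + 99} = \sqrt{- \frac{224}{5} + 99} = \sqrt{\frac{271}{5}} = \frac{\sqrt{1355}}{5}$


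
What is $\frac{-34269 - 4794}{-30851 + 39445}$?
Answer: $- \frac{39063}{8594} \approx -4.5454$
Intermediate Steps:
$\frac{-34269 - 4794}{-30851 + 39445} = - \frac{39063}{8594}$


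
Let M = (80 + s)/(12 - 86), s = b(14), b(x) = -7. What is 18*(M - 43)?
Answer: -29295/37 ≈ -791.76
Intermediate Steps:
s = -7
M = -73/74 (M = (80 - 7)/(12 - 86) = 73/(-74) = 73*(-1/74) = -73/74 ≈ -0.98649)
18*(M - 43) = 18*(-73/74 - 43) = 18*(-3255/74) = -29295/37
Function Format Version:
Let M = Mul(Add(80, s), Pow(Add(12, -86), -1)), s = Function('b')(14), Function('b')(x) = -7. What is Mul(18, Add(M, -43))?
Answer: Rational(-29295, 37) ≈ -791.76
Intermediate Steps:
s = -7
M = Rational(-73, 74) (M = Mul(Add(80, -7), Pow(Add(12, -86), -1)) = Mul(73, Pow(-74, -1)) = Mul(73, Rational(-1, 74)) = Rational(-73, 74) ≈ -0.98649)
Mul(18, Add(M, -43)) = Mul(18, Add(Rational(-73, 74), -43)) = Mul(18, Rational(-3255, 74)) = Rational(-29295, 37)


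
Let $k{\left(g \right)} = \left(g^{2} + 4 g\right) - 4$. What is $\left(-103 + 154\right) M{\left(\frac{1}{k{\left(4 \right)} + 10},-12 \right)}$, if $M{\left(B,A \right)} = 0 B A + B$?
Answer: $\frac{51}{38} \approx 1.3421$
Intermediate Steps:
$k{\left(g \right)} = -4 + g^{2} + 4 g$
$M{\left(B,A \right)} = B$ ($M{\left(B,A \right)} = 0 A + B = 0 + B = B$)
$\left(-103 + 154\right) M{\left(\frac{1}{k{\left(4 \right)} + 10},-12 \right)} = \frac{-103 + 154}{\left(-4 + 4^{2} + 4 \cdot 4\right) + 10} = \frac{51}{\left(-4 + 16 + 16\right) + 10} = \frac{51}{28 + 10} = \frac{51}{38}$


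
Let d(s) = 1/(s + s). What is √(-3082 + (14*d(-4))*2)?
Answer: 11*I*√102/2 ≈ 55.547*I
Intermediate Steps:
d(s) = 1/(2*s)
√(-3082 + (14*d(-4))*2) = √(-3082 + (14*((½)/(-4)))*2) = √(-3082 + (14*((½)*(-¼)))*2) = √(-3082 + (14*(-⅛))*2) = √(-3082 - 7/4*2) = √(-3082 - 7/2) = √(-6171/2) = 11*I*√102/2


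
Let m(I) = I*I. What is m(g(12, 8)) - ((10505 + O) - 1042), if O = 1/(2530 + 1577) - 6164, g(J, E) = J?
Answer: -12957586/4107 ≈ -3155.0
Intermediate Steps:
O = -25315547/4107 (O = 1/4107 - 6164 = -25315547/4107 ≈ -6164.0)
m(I) = I**2
m(g(12, 8)) - ((10505 + O) - 1042) = 12**2 - ((10505 - 25315547/4107) - 1042) = 144 - (17828488/4107 - 1042) = 144 - 1*13548994/4107 = 144 - 13548994/4107 = -12957586/4107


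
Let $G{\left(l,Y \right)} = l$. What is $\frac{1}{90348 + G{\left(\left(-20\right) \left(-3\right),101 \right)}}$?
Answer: $\frac{1}{90408} \approx 1.1061 \cdot 10^{-5}$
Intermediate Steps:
$\frac{1}{90348 + G{\left(\left(-20\right) \left(-3\right),101 \right)}} = \frac{1}{90348 - -60} = \frac{1}{90348 + 60} = \frac{1}{90408}$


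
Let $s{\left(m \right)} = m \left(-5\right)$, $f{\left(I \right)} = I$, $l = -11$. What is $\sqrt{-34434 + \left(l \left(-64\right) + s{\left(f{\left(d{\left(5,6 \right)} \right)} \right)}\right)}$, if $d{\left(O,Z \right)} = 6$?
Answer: $4 i \sqrt{2110} \approx 183.74 i$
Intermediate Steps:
$s{\left(m \right)} = - 5 m$
$\sqrt{-34434 + \left(l \left(-64\right) + s{\left(f{\left(d{\left(5,6 \right)} \right)} \right)}\right)} = \sqrt{-34434 - -674} = \sqrt{-34434 + \left(704 - 30\right)} = \sqrt{-34434 + 674} = \sqrt{-33760} = 4 i \sqrt{2110}$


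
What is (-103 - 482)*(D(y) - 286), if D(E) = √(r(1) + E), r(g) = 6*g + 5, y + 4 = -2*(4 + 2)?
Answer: 167310 - 585*I*√5 ≈ 1.6731e+5 - 1308.1*I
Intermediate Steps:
y = -16 (y = -4 - 2*(4 + 2) = -4 - 2*6 = -4 - 12 = -16)
r(g) = 5 + 6*g
D(E) = √(11 + E) (D(E) = √((5 + 6*1) + E) = √((5 + 6) + E) = √(11 + E))
(-103 - 482)*(D(y) - 286) = (-103 - 482)*(√(11 - 16) - 286) = -585*(√(-5) - 286) = -585*(I*√5 - 286) = -585*(-286 + I*√5) = 167310 - 585*I*√5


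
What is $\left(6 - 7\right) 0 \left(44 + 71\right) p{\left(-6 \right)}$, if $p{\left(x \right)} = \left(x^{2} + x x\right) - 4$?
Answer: $0$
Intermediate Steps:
$p{\left(x \right)} = -4 + 2 x^{2}$ ($p{\left(x \right)} = \left(x^{2} + x^{2}\right) - 4 = 2 x^{2} - 4 = -4 + 2 x^{2}$)
$\left(6 - 7\right) 0 \left(44 + 71\right) p{\left(-6 \right)} = \left(6 - 7\right) 0 \left(44 + 71\right) \left(-4 + 2 \left(-6\right)^{2}\right) = \left(-1\right) 0 \cdot 115 \left(-4 + 2 \cdot 36\right) = 0 \cdot 115 \left(-4 + 72\right) = 0 \cdot 68 = 0$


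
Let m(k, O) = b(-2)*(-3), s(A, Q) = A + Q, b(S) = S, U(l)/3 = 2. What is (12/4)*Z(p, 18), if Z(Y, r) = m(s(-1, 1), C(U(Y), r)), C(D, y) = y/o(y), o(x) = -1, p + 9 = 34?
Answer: 18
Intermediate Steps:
p = 25 (p = -9 + 34 = 25)
U(l) = 6 (U(l) = 3*2 = 6)
C(D, y) = -y (C(D, y) = y/(-1) = y*(-1) = -y)
m(k, O) = 6 (m(k, O) = -2*(-3) = 6)
Z(Y, r) = 6
(12/4)*Z(p, 18) = (12/4)*6 = (12*(1/4))*6 = 3*6 = 18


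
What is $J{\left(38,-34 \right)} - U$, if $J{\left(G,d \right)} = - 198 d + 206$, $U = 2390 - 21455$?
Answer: $26003$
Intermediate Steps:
$U = -19065$
$J{\left(G,d \right)} = 206 - 198 d$
$J{\left(38,-34 \right)} - U = \left(206 - -6732\right) - -19065 = \left(206 + 6732\right) + 19065 = 6938 + 19065 = 26003$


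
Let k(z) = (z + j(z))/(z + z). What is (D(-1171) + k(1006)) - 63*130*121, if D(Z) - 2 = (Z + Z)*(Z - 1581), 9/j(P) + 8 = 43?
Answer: 384084517539/70420 ≈ 5.4542e+6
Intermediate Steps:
j(P) = 9/35 (j(P) = 9/(-8 + 43) = 9/35)
D(Z) = 2 + 2*Z*(-1581 + Z) (D(Z) = 2 + (Z + Z)*(Z - 1581) = 2 + (2*Z)*(-1581 + Z) = 2 + 2*Z*(-1581 + Z))
k(z) = (9/35 + z)/(2*z) (k(z) = (z + 9/35)/(z + z) = (9/35 + z)/((2*z)) = (9/35 + z)*(1/(2*z)) = (9/35 + z)/(2*z))
(D(-1171) + k(1006)) - 63*130*121 = ((2 - 3162*(-1171) + 2*(-1171)²) + (1/70)*(9 + 35*1006)/1006) - 63*130*121 = ((2 + 3702702 + 2*1371241) + (1/70)*(1/1006)*(9 + 35210)) - 8190*121 = ((2 + 3702702 + 2742482) + (1/70)*(1/1006)*35219) - 990990 = (6445186 + 35219/70420) - 990990 = 453870033339/70420 - 990990 = 384084517539/70420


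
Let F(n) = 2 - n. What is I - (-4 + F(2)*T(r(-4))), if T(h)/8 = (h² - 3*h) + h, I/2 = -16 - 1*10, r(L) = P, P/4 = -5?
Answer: -48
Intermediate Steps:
P = -20 (P = 4*(-5) = -20)
r(L) = -20
I = -52 (I = 2*(-16 - 1*10) = 2*(-16 - 10) = 2*(-26) = -52)
T(h) = -16*h + 8*h² (T(h) = 8*((h² - 3*h) + h) = 8*(h² - 2*h) = -16*h + 8*h²)
I - (-4 + F(2)*T(r(-4))) = -52 - (-4 + (2 - 1*2)*(8*(-20)*(-2 - 20))) = -52 - (-4 + (2 - 2)*(8*(-20)*(-22))) = -52 - (-4 + 0*3520) = -52 - (-4 + 0) = -52 - 1*(-4) = -52 + 4 = -48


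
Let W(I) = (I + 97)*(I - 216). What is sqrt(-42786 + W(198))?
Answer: 12*I*sqrt(334) ≈ 219.31*I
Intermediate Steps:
W(I) = (-216 + I)*(97 + I) (W(I) = (97 + I)*(-216 + I) = (-216 + I)*(97 + I))
sqrt(-42786 + W(198)) = sqrt(-42786 + (-20952 + 198**2 - 119*198)) = sqrt(-42786 + (-20952 + 39204 - 23562)) = sqrt(-42786 - 5310) = sqrt(-48096) = 12*I*sqrt(334)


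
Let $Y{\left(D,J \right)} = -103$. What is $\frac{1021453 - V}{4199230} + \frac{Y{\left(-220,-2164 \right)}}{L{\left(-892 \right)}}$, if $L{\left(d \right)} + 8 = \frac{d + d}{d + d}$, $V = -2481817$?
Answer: $\frac{932742}{59989} \approx 15.549$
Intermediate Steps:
$L{\left(d \right)} = -7$ ($L{\left(d \right)} = -8 + \frac{d + d}{d + d} = -8 + \frac{2 d}{2 d} = -8 + 2 d \frac{1}{2 d} = -8 + 1 = -7$)
$\frac{1021453 - V}{4199230} + \frac{Y{\left(-220,-2164 \right)}}{L{\left(-892 \right)}} = \frac{1021453 - -2481817}{4199230} - \frac{103}{-7} = \left(1021453 + 2481817\right) \frac{1}{4199230} - - \frac{103}{7} = 3503270 \cdot \frac{1}{4199230} + \frac{103}{7} = \frac{350327}{419923} + \frac{103}{7} = \frac{932742}{59989}$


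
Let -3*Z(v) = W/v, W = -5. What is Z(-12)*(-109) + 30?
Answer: 1625/36 ≈ 45.139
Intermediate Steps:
Z(v) = 5/(3*v) (Z(v) = -(-5)/(3*v) = 5/(3*v))
Z(-12)*(-109) + 30 = ((5/3)/(-12))*(-109) + 30 = ((5/3)*(-1/12))*(-109) + 30 = -5/36*(-109) + 30 = 545/36 + 30 = 1625/36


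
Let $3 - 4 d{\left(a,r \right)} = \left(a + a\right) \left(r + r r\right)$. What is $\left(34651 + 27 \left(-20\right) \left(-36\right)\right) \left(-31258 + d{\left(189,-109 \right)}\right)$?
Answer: $- \frac{247457940895}{4} \approx -6.1864 \cdot 10^{10}$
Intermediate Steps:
$d{\left(a,r \right)} = \frac{3}{4} - \frac{a \left(r + r^{2}\right)}{2}$ ($d{\left(a,r \right)} = \frac{3}{4} - \frac{\left(a + a\right) \left(r + r r\right)}{4} = \frac{3}{4} - \frac{2 a \left(r + r^{2}\right)}{4} = \frac{3}{4} - \frac{a \left(r + r^{2}\right)}{2}$)
$\left(34651 + 27 \left(-20\right) \left(-36\right)\right) \left(-31258 + d{\left(189,-109 \right)}\right) = \left(34651 + 27 \left(-20\right) \left(-36\right)\right) \left(-31258 - \left(- \frac{3}{4} - \frac{20601}{2} + \frac{2245509}{2}\right)\right) = \left(34651 - -19440\right) \left(-31258 + \left(\frac{3}{4} + \frac{20601}{2} - \frac{189}{2} \cdot 11881\right)\right) = \left(34651 + 19440\right) \left(-31258 + \left(\frac{3}{4} + \frac{20601}{2} - \frac{2245509}{2}\right)\right) = 54091 \left(-31258 - \frac{4449813}{4}\right) = 54091 \left(- \frac{4574845}{4}\right) = - \frac{247457940895}{4}$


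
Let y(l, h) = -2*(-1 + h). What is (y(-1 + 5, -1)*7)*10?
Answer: 280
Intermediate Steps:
y(l, h) = 2 - 2*h
(y(-1 + 5, -1)*7)*10 = ((2 - 2*(-1))*7)*10 = ((2 + 2)*7)*10 = (4*7)*10 = 28*10 = 280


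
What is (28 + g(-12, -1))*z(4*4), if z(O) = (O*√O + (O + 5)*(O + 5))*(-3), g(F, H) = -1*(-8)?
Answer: -54540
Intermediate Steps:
g(F, H) = 8
z(O) = -3*O^(3/2) - 3*(5 + O)² (z(O) = (O^(3/2) + (5 + O)*(5 + O))*(-3) = (O^(3/2) + (5 + O)²)*(-3) = -3*O^(3/2) - 3*(5 + O)²)
(28 + g(-12, -1))*z(4*4) = (28 + 8)*(-3*(4*4)^(3/2) - 3*(5 + 4*4)²) = 36*(-3*16^(3/2) - 3*(5 + 16)²) = 36*(-3*64 - 3*21²) = 36*(-192 - 3*441) = 36*(-192 - 1323) = 36*(-1515) = -54540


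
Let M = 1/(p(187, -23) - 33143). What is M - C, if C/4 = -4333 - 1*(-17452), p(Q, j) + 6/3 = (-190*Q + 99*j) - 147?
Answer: -3730991125/71099 ≈ -52476.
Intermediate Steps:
p(Q, j) = -149 - 190*Q + 99*j (p(Q, j) = -2 + ((-190*Q + 99*j) - 147) = -2 + (-147 - 190*Q + 99*j) = -149 - 190*Q + 99*j)
M = -1/71099 (M = 1/((-149 - 190*187 + 99*(-23)) - 33143) = 1/((-149 - 35530 - 2277) - 33143) = 1/(-37956 - 33143) = 1/(-71099) = -1/71099 ≈ -1.4065e-5)
C = 52476 (C = 4*(-4333 - 1*(-17452)) = 4*(-4333 + 17452) = 4*13119 = 52476)
M - C = -1/71099 - 1*52476 = -1/71099 - 52476 = -3730991125/71099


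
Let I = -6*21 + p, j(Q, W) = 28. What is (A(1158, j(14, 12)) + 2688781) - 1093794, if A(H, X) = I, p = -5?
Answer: 1594856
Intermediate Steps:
I = -131 (I = -6*21 - 5 = -126 - 5 = -131)
A(H, X) = -131
(A(1158, j(14, 12)) + 2688781) - 1093794 = (-131 + 2688781) - 1093794 = 2688650 - 1093794 = 1594856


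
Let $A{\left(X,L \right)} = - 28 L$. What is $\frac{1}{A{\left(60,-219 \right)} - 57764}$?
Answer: $- \frac{1}{51632} \approx -1.9368 \cdot 10^{-5}$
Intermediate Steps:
$\frac{1}{A{\left(60,-219 \right)} - 57764} = \frac{1}{\left(-28\right) \left(-219\right) - 57764} = \frac{1}{6132 - 57764} = \frac{1}{-51632} = - \frac{1}{51632}$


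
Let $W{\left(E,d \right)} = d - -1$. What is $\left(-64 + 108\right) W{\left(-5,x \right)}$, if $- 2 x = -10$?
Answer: $264$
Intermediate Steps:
$x = 5$ ($x = \left(- \frac{1}{2}\right) \left(-10\right) = 5$)
$W{\left(E,d \right)} = 1 + d$ ($W{\left(E,d \right)} = d + 1 = 1 + d$)
$\left(-64 + 108\right) W{\left(-5,x \right)} = \left(-64 + 108\right) \left(1 + 5\right) = 44 \cdot 6 = 264$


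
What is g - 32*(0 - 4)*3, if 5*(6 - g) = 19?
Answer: 1931/5 ≈ 386.20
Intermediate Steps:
g = 11/5 (g = 6 - ⅕*19 = 6 - 19/5 = 11/5 ≈ 2.2000)
g - 32*(0 - 4)*3 = 11/5 - 32*(0 - 4)*3 = 11/5 - (-128)*3 = 11/5 - 32*(-12) = 11/5 + 384 = 1931/5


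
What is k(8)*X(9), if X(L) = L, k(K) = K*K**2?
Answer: 4608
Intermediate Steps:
k(K) = K**3
k(8)*X(9) = 8**3*9 = 512*9 = 4608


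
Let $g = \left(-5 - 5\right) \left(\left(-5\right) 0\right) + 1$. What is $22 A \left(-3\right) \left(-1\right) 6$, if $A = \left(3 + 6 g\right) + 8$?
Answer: $6732$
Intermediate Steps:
$g = 1$ ($g = \left(-5 - 5\right) 0 + 1 = \left(-10\right) 0 + 1 = 0 + 1 = 1$)
$A = 17$ ($A = \left(3 + 6 \cdot 1\right) + 8 = \left(3 + 6\right) + 8 = 9 + 8 = 17$)
$22 A \left(-3\right) \left(-1\right) 6 = 22 \cdot 17 \left(-3\right) \left(-1\right) 6 = 374 \cdot 3 \cdot 6 = 374 \cdot 18 = 6732$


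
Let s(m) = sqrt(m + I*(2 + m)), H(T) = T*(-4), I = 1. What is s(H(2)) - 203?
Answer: -203 + I*sqrt(14) ≈ -203.0 + 3.7417*I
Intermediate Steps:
H(T) = -4*T
s(m) = sqrt(2 + 2*m) (s(m) = sqrt(m + 1*(2 + m)) = sqrt(m + (2 + m)) = sqrt(2 + 2*m))
s(H(2)) - 203 = sqrt(2 + 2*(-4*2)) - 203 = sqrt(2 + 2*(-8)) - 203 = sqrt(2 - 16) - 203 = sqrt(-14) - 203 = I*sqrt(14) - 203 = -203 + I*sqrt(14)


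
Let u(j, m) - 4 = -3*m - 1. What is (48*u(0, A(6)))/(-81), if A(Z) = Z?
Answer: 80/9 ≈ 8.8889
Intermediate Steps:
u(j, m) = 3 - 3*m (u(j, m) = 4 + (-3*m - 1) = 4 + (-1 - 3*m) = 3 - 3*m)
(48*u(0, A(6)))/(-81) = (48*(3 - 3*6))/(-81) = (48*(3 - 18))*(-1/81) = (48*(-15))*(-1/81) = -720*(-1/81) = 80/9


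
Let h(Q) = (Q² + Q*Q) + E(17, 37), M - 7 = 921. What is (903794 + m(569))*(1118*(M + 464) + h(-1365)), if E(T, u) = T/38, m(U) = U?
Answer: 181544401532735/38 ≈ 4.7775e+12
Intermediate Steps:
M = 928 (M = 7 + 921 = 928)
E(T, u) = T/38 (E(T, u) = T*(1/38) = T/38)
h(Q) = 17/38 + 2*Q² (h(Q) = (Q² + Q*Q) + (1/38)*17 = (Q² + Q²) + 17/38 = 2*Q² + 17/38 = 17/38 + 2*Q²)
(903794 + m(569))*(1118*(M + 464) + h(-1365)) = (903794 + 569)*(1118*(928 + 464) + (17/38 + 2*(-1365)²)) = 904363*(1118*1392 + (17/38 + 2*1863225)) = 904363*(1556256 + (17/38 + 3726450)) = 904363*(1556256 + 141605117/38) = 904363*(200742845/38) = 181544401532735/38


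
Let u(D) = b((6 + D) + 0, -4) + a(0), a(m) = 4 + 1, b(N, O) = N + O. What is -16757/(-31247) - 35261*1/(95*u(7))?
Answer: -1079513657/41558510 ≈ -25.976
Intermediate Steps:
a(m) = 5
u(D) = 7 + D (u(D) = (((6 + D) + 0) - 4) + 5 = ((6 + D) - 4) + 5 = (2 + D) + 5 = 7 + D)
-16757/(-31247) - 35261*1/(95*u(7)) = -16757/(-31247) - 35261*1/(95*(7 + 7)) = -16757*(-1/31247) - 35261/((14*19)*5) = 16757/31247 - 35261/(266*5) = 16757/31247 - 35261/1330 = -1079513657/41558510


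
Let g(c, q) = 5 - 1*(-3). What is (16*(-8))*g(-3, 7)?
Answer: -1024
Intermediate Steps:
g(c, q) = 8 (g(c, q) = 5 + 3 = 8)
(16*(-8))*g(-3, 7) = (16*(-8))*8 = -128*8 = -1024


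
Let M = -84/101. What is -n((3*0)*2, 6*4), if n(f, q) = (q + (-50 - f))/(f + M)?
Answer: -1313/42 ≈ -31.262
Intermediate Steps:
M = -84/101 (M = -84*1/101 = -84/101 ≈ -0.83168)
n(f, q) = (-50 + q - f)/(-84/101 + f) (n(f, q) = (q + (-50 - f))/(f - 84/101) = (-50 + q - f)/(-84/101 + f))
-n((3*0)*2, 6*4) = -101*(-50 + 6*4 - 3*0*2)/(-84 + 101*((3*0)*2)) = -101*(-50 + 24 - 0*2)/(-84 + 101*(0*2)) = -101*(-50 + 24 - 1*0)/(-84 + 101*0) = -101*(-50 + 24 + 0)/(-84 + 0) = -101*(-26)/(-84) = -101*(-1)*(-26)/84 = -1*1313/42 = -1313/42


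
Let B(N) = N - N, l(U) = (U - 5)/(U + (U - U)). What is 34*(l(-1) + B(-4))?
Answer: 204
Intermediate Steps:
l(U) = (-5 + U)/U (l(U) = (-5 + U)/(U + 0) = (-5 + U)/U)
B(N) = 0
34*(l(-1) + B(-4)) = 34*((-5 - 1)/(-1) + 0) = 34*(-1*(-6) + 0) = 34*(6 + 0) = 34*6 = 204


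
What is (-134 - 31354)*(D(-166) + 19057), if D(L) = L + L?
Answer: -589612800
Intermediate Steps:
D(L) = 2*L
(-134 - 31354)*(D(-166) + 19057) = (-134 - 31354)*(2*(-166) + 19057) = -31488*(-332 + 19057) = -31488*18725 = -589612800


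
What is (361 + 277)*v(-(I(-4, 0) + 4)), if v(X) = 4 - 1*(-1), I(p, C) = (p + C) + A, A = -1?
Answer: 3190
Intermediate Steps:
I(p, C) = -1 + C + p (I(p, C) = (p + C) - 1 = (C + p) - 1 = -1 + C + p)
v(X) = 5 (v(X) = 4 + 1 = 5)
(361 + 277)*v(-(I(-4, 0) + 4)) = (361 + 277)*5 = 638*5 = 3190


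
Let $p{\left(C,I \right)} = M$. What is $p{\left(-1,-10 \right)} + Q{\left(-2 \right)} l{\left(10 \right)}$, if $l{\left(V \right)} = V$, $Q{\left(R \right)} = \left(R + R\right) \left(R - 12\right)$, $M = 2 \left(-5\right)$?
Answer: $550$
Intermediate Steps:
$M = -10$
$p{\left(C,I \right)} = -10$
$Q{\left(R \right)} = 2 R \left(-12 + R\right)$
$p{\left(-1,-10 \right)} + Q{\left(-2 \right)} l{\left(10 \right)} = -10 + 2 \left(-2\right) \left(-12 - 2\right) 10 = -10 + 2 \left(-2\right) \left(-14\right) 10 = -10 + 56 \cdot 10 = -10 + 560 = 550$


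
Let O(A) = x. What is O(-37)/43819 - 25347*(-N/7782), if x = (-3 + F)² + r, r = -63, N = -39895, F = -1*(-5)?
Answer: -14770195586291/113666486 ≈ -1.2994e+5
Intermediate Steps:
F = 5
x = -59 (x = (-3 + 5)² - 63 = 2² - 63 = 4 - 63 = -59)
O(A) = -59
O(-37)/43819 - 25347*(-N/7782) = -59/43819 - 25347/((-7782/(-39895))) = -59*1/43819 - 25347/((-7782*(-1/39895))) = -59/43819 - 25347/7782/39895 = -59/43819 - 25347*39895/7782 = -59/43819 - 337072855/2594 = -14770195586291/113666486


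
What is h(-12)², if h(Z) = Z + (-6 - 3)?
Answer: 441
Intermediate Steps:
h(Z) = -9 + Z (h(Z) = Z - 9 = -9 + Z)
h(-12)² = (-9 - 12)² = (-21)² = 441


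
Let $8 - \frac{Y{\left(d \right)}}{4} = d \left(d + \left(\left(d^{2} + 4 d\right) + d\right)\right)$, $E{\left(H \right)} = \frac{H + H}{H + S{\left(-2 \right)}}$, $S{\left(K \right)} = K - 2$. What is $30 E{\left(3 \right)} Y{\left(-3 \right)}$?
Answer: $13680$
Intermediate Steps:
$S{\left(K \right)} = -2 + K$ ($S{\left(K \right)} = K - 2 = -2 + K$)
$E{\left(H \right)} = \frac{2 H}{-4 + H}$ ($E{\left(H \right)} = \frac{H + H}{H - 4} = \frac{2 H}{H - 4} = \frac{2 H}{-4 + H}$)
$Y{\left(d \right)} = 32 - 4 d \left(d^{2} + 6 d\right)$ ($Y{\left(d \right)} = 32 - 4 d \left(d + \left(\left(d^{2} + 4 d\right) + d\right)\right) = 32 - 4 d \left(d + \left(d^{2} + 5 d\right)\right) = 32 - 4 d \left(d^{2} + 6 d\right)$)
$30 E{\left(3 \right)} Y{\left(-3 \right)} = 30 \cdot 2 \cdot 3 \frac{1}{-4 + 3} \left(32 - 24 \left(-3\right)^{2} - 4 \left(-3\right)^{3}\right) = 30 \cdot 2 \cdot 3 \frac{1}{-1} \left(32 - 216 - -108\right) = 30 \cdot 2 \cdot 3 \left(-1\right) \left(32 - 216 + 108\right) = 30 \left(-6\right) \left(-76\right) = \left(-180\right) \left(-76\right) = 13680$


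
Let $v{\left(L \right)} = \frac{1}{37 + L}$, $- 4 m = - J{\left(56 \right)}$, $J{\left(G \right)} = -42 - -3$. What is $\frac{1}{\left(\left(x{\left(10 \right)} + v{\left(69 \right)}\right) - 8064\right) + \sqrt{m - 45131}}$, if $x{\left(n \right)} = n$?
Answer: $- \frac{45247319}{364675081098} - \frac{2809 i \sqrt{180563}}{364675081098} \approx -0.00012408 - 3.2731 \cdot 10^{-6} i$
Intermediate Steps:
$J{\left(G \right)} = -39$ ($J{\left(G \right)} = -42 + 3 = -39$)
$m = - \frac{39}{4}$ ($m = - \frac{\left(-1\right) \left(-39\right)}{4} = \left(- \frac{1}{4}\right) 39 = - \frac{39}{4} \approx -9.75$)
$\frac{1}{\left(\left(x{\left(10 \right)} + v{\left(69 \right)}\right) - 8064\right) + \sqrt{m - 45131}} = \frac{1}{\left(\left(10 + \frac{1}{37 + 69}\right) - 8064\right) + \sqrt{- \frac{39}{4} - 45131}} = \frac{1}{\left(\left(10 + \frac{1}{106}\right) - 8064\right) + \sqrt{- \frac{180563}{4}}} = \frac{1}{\left(\left(10 + \frac{1}{106}\right) - 8064\right) + \frac{i \sqrt{180563}}{2}} = \frac{1}{\left(\frac{1061}{106} - 8064\right) + \frac{i \sqrt{180563}}{2}} = \frac{1}{- \frac{853723}{106} + \frac{i \sqrt{180563}}{2}}$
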